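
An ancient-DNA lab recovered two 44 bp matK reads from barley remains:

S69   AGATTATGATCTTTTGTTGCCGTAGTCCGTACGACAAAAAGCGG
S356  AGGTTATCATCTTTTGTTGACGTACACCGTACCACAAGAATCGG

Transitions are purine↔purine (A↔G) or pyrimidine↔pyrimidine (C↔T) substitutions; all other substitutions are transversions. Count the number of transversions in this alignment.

6

Differing sites — 3:A/G (Ti); 8:G/C (Tv); 20:C/A (Tv); 25:G/C (Tv); 26:T/A (Tv); 33:G/C (Tv); 38:A/G (Ti); 41:G/T (Tv).
Of the 8 differences, 2 transitions and 6 transversions, so the answer is 6.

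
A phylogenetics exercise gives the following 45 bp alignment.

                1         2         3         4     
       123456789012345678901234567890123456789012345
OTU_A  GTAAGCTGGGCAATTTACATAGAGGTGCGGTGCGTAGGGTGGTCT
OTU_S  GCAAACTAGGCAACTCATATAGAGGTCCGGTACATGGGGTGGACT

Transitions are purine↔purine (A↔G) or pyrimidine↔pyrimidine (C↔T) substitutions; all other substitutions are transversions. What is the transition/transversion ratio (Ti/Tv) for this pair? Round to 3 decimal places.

The sequences differ at positions 2 (T/C, transition), 5 (G/A, transition), 8 (G/A, transition), 14 (T/C, transition), 16 (T/C, transition), 18 (C/T, transition), 27 (G/C, transversion), 32 (G/A, transition), 34 (G/A, transition), 36 (A/G, transition), 43 (T/A, transversion).
Of the 11 differences, 9 transitions and 2 transversions, so Ti/Tv = 9/2 = 4.500.

4.500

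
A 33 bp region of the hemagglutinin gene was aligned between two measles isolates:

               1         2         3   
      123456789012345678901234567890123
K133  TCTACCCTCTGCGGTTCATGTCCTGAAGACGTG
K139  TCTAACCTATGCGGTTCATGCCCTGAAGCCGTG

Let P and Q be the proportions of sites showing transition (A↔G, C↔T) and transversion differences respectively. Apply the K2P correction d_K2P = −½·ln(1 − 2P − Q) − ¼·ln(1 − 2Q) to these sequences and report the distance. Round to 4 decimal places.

Mismatches occur at site 5 (C↔A, transversion), site 9 (C↔A, transversion), site 21 (T↔C, transition), site 29 (A↔C, transversion).
Of the 4 differences, 1 transition and 3 transversions over 33 sites: P = 1/33 = 0.030303, Q = 3/33 = 0.090909.
d = −0.5·ln(0.848485) − 0.25·ln(0.818182) = −0.5·(-0.164303) − 0.25·(-0.200670) = 0.1323.

0.1323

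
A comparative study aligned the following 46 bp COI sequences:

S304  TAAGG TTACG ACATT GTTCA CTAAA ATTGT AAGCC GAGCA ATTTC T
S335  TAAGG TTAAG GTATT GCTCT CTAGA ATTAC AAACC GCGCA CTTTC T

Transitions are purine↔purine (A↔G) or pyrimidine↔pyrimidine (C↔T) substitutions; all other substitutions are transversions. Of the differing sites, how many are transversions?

4

The sequences differ at positions 9 (C/A, transversion), 11 (A/G, transition), 12 (C/T, transition), 17 (T/C, transition), 20 (A/T, transversion), 24 (A/G, transition), 29 (G/A, transition), 30 (T/C, transition), 33 (G/A, transition), 37 (A/C, transversion), 41 (A/C, transversion).
Of the 11 differences, 7 transitions and 4 transversions, so the answer is 4.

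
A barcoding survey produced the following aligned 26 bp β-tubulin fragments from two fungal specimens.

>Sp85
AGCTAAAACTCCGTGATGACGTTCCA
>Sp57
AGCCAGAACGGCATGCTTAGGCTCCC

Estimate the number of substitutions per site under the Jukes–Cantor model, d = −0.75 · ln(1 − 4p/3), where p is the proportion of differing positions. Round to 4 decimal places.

The sequences differ at positions 4 (T/C), 6 (A/G), 10 (T/G), 11 (C/G), 13 (G/A), 16 (A/C), 18 (G/T), 20 (C/G), 22 (T/C), 26 (A/C).
p = 10/26 = 0.384615.
d = −0.75 · ln(1 − (4/3)·0.384615) = −0.75 · ln(0.487180) = −0.75 · (-0.719122) = 0.5393.

0.5393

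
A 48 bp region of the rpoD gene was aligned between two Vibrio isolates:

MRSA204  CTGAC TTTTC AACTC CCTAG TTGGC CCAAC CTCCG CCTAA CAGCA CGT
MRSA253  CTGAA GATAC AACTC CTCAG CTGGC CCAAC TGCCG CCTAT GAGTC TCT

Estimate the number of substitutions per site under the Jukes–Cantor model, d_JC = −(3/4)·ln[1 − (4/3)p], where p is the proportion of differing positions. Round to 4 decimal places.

0.4042

The sequences differ at positions 5 (C/A), 6 (T/G), 7 (T/A), 9 (T/A), 17 (C/T), 18 (T/C), 21 (T/C), 31 (C/T), 32 (T/G), 40 (A/T), 41 (C/G), 44 (C/T), 45 (A/C), 46 (C/T), 47 (G/C).
p = 15/48 = 0.312500.
d = −0.75 · ln(1 − (4/3)·0.312500) = −0.75 · ln(0.583333) = −0.75 · (-0.538997) = 0.4042.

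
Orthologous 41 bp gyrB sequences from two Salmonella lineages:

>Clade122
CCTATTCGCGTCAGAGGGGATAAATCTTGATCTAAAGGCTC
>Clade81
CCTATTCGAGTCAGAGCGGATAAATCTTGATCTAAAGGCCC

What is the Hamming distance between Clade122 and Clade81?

Differing sites — 9:C/A; 17:G/C; 40:T/C.
That gives 3 mismatches out of 41 aligned sites, so the Hamming distance is 3.

3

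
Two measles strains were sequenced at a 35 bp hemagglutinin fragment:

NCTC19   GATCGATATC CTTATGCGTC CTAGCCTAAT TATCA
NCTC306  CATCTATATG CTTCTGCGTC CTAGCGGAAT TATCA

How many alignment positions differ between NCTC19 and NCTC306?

6

Mismatches occur at site 1 (G↔C), site 5 (G↔T), site 10 (C↔G), site 14 (A↔C), site 26 (C↔G), site 27 (T↔G).
That gives 6 mismatches out of 35 aligned sites, so the Hamming distance is 6.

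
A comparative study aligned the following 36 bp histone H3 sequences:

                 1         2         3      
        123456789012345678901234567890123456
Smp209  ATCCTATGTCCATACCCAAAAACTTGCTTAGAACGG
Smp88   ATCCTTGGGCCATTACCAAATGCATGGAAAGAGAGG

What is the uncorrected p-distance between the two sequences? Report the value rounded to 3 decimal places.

0.361

Differing sites — 6:A/T; 7:T/G; 9:T/G; 14:A/T; 15:C/A; 21:A/T; 22:A/G; 24:T/A; 27:C/G; 28:T/A; 29:T/A; 33:A/G; 34:C/A.
There are 13 differences over 36 sites, so p = 13/36 = 0.361.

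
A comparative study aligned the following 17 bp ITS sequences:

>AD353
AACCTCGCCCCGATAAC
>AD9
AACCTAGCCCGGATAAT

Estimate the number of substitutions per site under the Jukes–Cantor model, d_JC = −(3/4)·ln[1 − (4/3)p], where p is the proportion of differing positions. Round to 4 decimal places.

Differing sites — 6:C/A; 11:C/G; 17:C/T.
p = 3/17 = 0.176471.
d = −0.75 · ln(1 − (4/3)·0.176471) = −0.75 · ln(0.764705) = −0.75 · (-0.268265) = 0.2012.

0.2012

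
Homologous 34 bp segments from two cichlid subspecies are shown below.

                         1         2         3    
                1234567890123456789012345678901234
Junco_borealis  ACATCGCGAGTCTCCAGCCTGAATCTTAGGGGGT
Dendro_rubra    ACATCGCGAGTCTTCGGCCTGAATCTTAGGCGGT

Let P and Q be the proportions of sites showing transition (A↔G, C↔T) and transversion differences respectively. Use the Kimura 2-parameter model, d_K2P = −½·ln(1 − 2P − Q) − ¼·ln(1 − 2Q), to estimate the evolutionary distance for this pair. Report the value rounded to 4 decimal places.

Mismatches occur at site 14 (C↔T, transition), site 16 (A↔G, transition), site 31 (G↔C, transversion).
Of the 3 differences, 2 transitions and 1 transversion over 34 sites: P = 2/34 = 0.058824, Q = 1/34 = 0.029412.
d = −0.5·ln(0.852940) − 0.25·ln(0.941176) = −0.5·(-0.159066) − 0.25·(-0.060625) = 0.0947.

0.0947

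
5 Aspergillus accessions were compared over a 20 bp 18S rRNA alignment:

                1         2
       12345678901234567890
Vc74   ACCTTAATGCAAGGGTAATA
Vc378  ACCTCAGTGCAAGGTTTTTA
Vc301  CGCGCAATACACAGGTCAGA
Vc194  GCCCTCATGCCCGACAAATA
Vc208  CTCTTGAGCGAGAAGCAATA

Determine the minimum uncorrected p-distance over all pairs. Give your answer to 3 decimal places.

Pairwise Hamming distances:
  Vc74 vs Vc378: 5
  Vc74 vs Vc301: 9
  Vc74 vs Vc194: 8
  Vc74 vs Vc208: 10
  Vc378 vs Vc301: 11
  Vc378 vs Vc194: 12
  Vc378 vs Vc208: 15
  Vc301 vs Vc194: 13
  Vc301 vs Vc208: 12
  Vc194 vs Vc208: 12
The smallest is 5 mismatches, between Vc74 and Vc378; p = 5/20 = 0.250.

0.250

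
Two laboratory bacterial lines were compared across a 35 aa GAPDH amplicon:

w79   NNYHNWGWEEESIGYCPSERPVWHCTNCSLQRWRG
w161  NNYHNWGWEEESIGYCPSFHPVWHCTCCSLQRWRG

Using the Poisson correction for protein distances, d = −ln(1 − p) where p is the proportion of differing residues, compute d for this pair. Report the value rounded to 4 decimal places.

0.0896

The sequences differ at positions 19 (E/F), 20 (R/H), 27 (N/C).
p = 3/35 = 0.085714.
d = −ln(1 − 0.085714) = −ln(0.914286) = 0.0896.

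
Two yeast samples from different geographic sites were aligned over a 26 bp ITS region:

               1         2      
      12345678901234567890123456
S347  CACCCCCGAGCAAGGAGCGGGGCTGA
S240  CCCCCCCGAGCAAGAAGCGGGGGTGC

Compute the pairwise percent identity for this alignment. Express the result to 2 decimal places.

The sequences differ at positions 2 (A/C), 15 (G/A), 23 (C/G), 26 (A/C).
22 of the 26 sites match, so the percent identity is 22/26 × 100 = 84.62%.

84.62%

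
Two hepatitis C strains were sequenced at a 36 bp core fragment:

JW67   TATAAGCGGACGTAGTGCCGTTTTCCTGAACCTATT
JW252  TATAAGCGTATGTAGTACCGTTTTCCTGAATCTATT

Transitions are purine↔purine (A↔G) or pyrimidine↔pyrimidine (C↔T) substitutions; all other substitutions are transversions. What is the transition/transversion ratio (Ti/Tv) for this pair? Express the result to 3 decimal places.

The sequences differ at positions 9 (G/T, transversion), 11 (C/T, transition), 17 (G/A, transition), 31 (C/T, transition).
Of the 4 differences, 3 transitions and 1 transversion, so Ti/Tv = 3/1 = 3.000.

3.000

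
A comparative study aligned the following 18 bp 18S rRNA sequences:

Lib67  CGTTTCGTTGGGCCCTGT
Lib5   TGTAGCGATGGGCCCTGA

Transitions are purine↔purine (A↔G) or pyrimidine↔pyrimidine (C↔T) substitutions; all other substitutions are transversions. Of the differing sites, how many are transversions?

Mismatches occur at site 1 (C↔T, transition), site 4 (T↔A, transversion), site 5 (T↔G, transversion), site 8 (T↔A, transversion), site 18 (T↔A, transversion).
Of the 5 differences, 1 transition and 4 transversions, so the answer is 4.

4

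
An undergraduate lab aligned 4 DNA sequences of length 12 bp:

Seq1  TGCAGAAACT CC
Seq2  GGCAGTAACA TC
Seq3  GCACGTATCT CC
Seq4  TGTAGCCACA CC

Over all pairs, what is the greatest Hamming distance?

8

Pairwise Hamming distances:
  Seq1 vs Seq2: 4
  Seq1 vs Seq3: 6
  Seq1 vs Seq4: 4
  Seq2 vs Seq3: 6
  Seq2 vs Seq4: 5
  Seq3 vs Seq4: 8
The largest is 8, between Seq3 and Seq4.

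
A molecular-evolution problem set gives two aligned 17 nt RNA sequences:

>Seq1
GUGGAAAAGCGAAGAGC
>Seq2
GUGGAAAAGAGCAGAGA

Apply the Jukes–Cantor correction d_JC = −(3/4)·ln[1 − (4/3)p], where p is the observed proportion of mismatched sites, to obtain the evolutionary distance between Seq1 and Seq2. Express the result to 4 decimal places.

Mismatches occur at site 10 (C/A), site 12 (A/C), site 17 (C/A).
p = 3/17 = 0.176471.
d = −0.75 · ln(1 − (4/3)·0.176471) = −0.75 · ln(0.764705) = −0.75 · (-0.268265) = 0.2012.

0.2012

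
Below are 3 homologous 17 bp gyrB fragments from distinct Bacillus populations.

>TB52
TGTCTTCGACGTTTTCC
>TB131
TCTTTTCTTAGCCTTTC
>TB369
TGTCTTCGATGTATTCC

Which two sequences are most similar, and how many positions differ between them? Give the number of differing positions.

Pairwise Hamming distances:
  TB52 vs TB131: 8
  TB52 vs TB369: 2
  TB131 vs TB369: 8
The smallest is 2, between TB52 and TB369.

2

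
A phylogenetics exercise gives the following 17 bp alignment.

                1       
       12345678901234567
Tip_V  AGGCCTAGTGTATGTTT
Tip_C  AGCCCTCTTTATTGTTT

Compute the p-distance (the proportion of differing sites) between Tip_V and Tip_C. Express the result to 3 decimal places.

0.353

Differing sites — 3:G/C; 7:A/C; 8:G/T; 10:G/T; 11:T/A; 12:A/T.
There are 6 differences over 17 sites, so p = 6/17 = 0.353.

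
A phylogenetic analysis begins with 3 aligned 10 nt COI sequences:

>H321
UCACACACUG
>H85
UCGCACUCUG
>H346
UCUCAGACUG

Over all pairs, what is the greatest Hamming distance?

3

Pairwise Hamming distances:
  H321 vs H85: 2
  H321 vs H346: 2
  H85 vs H346: 3
The largest is 3, between H85 and H346.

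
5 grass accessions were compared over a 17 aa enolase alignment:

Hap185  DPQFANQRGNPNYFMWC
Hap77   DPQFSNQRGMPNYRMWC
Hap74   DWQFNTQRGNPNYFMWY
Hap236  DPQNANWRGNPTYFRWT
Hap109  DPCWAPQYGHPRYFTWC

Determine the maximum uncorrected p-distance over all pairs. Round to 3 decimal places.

Pairwise Hamming distances:
  Hap185 vs Hap77: 3
  Hap185 vs Hap74: 4
  Hap185 vs Hap236: 5
  Hap185 vs Hap109: 7
  Hap77 vs Hap74: 6
  Hap77 vs Hap236: 8
  Hap77 vs Hap109: 9
  Hap74 vs Hap236: 8
  Hap74 vs Hap109: 10
  Hap236 vs Hap109: 9
The largest is 10 mismatches, between Hap74 and Hap109; p = 10/17 = 0.588.

0.588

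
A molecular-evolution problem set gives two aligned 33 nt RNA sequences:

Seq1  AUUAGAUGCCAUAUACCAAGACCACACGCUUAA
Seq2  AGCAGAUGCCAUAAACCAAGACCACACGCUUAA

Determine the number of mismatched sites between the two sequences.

3

The sequences differ at positions 2 (U/G), 3 (U/C), 14 (U/A).
That gives 3 mismatches out of 33 aligned sites, so the Hamming distance is 3.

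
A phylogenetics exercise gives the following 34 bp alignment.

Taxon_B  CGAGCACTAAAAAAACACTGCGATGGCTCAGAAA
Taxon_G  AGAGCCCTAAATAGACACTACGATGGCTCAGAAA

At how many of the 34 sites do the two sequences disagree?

The sequences differ at positions 1 (C/A), 6 (A/C), 12 (A/T), 14 (A/G), 20 (G/A).
That gives 5 mismatches out of 34 aligned sites, so the Hamming distance is 5.

5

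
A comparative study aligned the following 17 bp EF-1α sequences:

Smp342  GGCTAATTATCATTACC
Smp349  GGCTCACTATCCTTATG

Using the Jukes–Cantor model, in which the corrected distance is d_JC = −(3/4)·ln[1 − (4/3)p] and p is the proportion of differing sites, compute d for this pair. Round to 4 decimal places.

The sequences differ at positions 5 (A/C), 7 (T/C), 12 (A/C), 16 (C/T), 17 (C/G).
p = 5/17 = 0.294118.
d = −0.75 · ln(1 − (4/3)·0.294118) = −0.75 · ln(0.607843) = −0.75 · (-0.497839) = 0.3734.

0.3734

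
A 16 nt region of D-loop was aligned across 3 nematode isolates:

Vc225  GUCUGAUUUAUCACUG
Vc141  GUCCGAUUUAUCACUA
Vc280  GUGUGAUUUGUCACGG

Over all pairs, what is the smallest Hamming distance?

2

Pairwise Hamming distances:
  Vc225 vs Vc141: 2
  Vc225 vs Vc280: 3
  Vc141 vs Vc280: 5
The smallest is 2, between Vc225 and Vc141.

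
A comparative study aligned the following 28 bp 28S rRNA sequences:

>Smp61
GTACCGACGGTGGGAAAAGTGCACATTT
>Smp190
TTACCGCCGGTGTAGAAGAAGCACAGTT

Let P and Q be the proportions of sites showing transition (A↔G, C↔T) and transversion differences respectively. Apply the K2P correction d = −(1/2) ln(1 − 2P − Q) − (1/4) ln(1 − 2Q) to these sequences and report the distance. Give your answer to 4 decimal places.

0.4225

Mismatches occur at site 1 (G/T, transversion), site 7 (A/C, transversion), site 13 (G/T, transversion), site 14 (G/A, transition), site 15 (A/G, transition), site 18 (A/G, transition), site 19 (G/A, transition), site 20 (T/A, transversion), site 26 (T/G, transversion).
Of the 9 differences, 4 transitions and 5 transversions over 28 sites: P = 4/28 = 0.142857, Q = 5/28 = 0.178571.
d = −0.5·ln(0.535715) − 0.25·ln(0.642858) = −0.5·(-0.624153) − 0.25·(-0.441831) = 0.4225.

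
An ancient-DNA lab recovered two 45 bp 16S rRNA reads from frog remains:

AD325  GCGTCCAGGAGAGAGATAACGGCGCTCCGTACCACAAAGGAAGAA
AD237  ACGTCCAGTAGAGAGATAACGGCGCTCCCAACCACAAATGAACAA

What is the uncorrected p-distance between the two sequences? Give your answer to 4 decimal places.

The sequences differ at positions 1 (G/A), 9 (G/T), 29 (G/C), 30 (T/A), 39 (G/T), 43 (G/C).
There are 6 differences over 45 sites, so p = 6/45 = 0.1333.

0.1333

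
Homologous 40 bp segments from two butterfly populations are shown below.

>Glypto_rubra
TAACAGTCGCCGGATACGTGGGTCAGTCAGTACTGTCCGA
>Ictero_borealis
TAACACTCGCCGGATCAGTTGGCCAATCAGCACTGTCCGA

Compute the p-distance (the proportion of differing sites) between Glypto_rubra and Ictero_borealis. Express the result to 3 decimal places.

Mismatches occur at site 6 (G↔C), site 16 (A↔C), site 17 (C↔A), site 20 (G↔T), site 23 (T↔C), site 26 (G↔A), site 31 (T↔C).
There are 7 differences over 40 sites, so p = 7/40 = 0.175.

0.175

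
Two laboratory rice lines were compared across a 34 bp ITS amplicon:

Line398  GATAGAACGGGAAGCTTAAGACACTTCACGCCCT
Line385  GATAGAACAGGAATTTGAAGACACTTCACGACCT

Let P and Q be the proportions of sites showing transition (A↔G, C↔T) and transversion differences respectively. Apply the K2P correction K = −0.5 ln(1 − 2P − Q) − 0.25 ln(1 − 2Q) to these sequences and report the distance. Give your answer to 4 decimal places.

Mismatches occur at site 9 (G/A, transition), site 14 (G/T, transversion), site 15 (C/T, transition), site 17 (T/G, transversion), site 31 (C/A, transversion).
Of the 5 differences, 2 transitions and 3 transversions over 34 sites: P = 2/34 = 0.058824, Q = 3/34 = 0.088235.
d = −0.5·ln(0.794117) − 0.25·ln(0.823530) = −0.5·(-0.230524) − 0.25·(-0.194155) = 0.1638.

0.1638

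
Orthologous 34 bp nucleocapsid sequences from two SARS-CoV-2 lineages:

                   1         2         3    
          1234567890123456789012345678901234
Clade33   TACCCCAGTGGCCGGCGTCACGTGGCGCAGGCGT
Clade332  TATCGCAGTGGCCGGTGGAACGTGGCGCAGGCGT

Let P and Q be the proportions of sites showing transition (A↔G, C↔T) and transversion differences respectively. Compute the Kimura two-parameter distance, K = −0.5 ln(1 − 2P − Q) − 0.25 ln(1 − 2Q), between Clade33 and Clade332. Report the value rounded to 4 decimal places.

Differing sites — 3:C/T (Ti); 5:C/G (Tv); 16:C/T (Ti); 18:T/G (Tv); 19:C/A (Tv).
Of the 5 differences, 2 transitions and 3 transversions over 34 sites: P = 2/34 = 0.058824, Q = 3/34 = 0.088235.
d = −0.5·ln(0.794117) − 0.25·ln(0.823530) = −0.5·(-0.230524) − 0.25·(-0.194155) = 0.1638.

0.1638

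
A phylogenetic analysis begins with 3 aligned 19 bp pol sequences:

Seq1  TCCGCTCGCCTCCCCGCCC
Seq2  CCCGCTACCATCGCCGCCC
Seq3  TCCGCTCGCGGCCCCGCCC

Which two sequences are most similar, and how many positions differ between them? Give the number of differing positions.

Pairwise Hamming distances:
  Seq1 vs Seq2: 5
  Seq1 vs Seq3: 2
  Seq2 vs Seq3: 6
The smallest is 2, between Seq1 and Seq3.

2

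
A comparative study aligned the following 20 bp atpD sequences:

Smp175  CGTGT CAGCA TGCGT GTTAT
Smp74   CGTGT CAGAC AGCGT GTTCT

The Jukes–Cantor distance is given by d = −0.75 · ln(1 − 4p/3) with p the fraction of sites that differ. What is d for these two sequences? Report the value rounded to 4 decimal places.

0.2326

The sequences differ at positions 9 (C/A), 10 (A/C), 11 (T/A), 19 (A/C).
p = 4/20 = 0.200000.
d = −0.75 · ln(1 − (4/3)·0.200000) = −0.75 · ln(0.733333) = −0.75 · (-0.310155) = 0.2326.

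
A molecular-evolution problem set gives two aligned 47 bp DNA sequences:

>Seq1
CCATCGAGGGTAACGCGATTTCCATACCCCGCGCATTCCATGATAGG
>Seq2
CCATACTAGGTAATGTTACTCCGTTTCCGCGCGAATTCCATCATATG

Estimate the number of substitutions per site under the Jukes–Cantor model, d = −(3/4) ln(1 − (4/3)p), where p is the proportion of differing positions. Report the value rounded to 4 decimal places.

0.4537

The sequences differ at positions 5 (C/A), 6 (G/C), 7 (A/T), 8 (G/A), 14 (C/T), 16 (C/T), 17 (G/T), 19 (T/C), 21 (T/C), 23 (C/G), 24 (A/T), 26 (A/T), 29 (C/G), 34 (C/A), 42 (G/C), 46 (G/T).
p = 16/47 = 0.340426.
d = −0.75 · ln(1 − (4/3)·0.340426) = −0.75 · ln(0.546099) = −0.75 · (-0.604955) = 0.4537.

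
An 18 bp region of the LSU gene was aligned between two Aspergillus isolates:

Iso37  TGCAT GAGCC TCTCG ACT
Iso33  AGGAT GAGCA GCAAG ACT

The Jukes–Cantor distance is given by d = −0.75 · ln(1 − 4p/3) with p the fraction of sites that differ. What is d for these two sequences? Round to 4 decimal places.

The sequences differ at positions 1 (T/A), 3 (C/G), 10 (C/A), 11 (T/G), 13 (T/A), 14 (C/A).
p = 6/18 = 0.333333.
d = −0.75 · ln(1 − (4/3)·0.333333) = −0.75 · ln(0.555556) = −0.75 · (-0.587786) = 0.4408.

0.4408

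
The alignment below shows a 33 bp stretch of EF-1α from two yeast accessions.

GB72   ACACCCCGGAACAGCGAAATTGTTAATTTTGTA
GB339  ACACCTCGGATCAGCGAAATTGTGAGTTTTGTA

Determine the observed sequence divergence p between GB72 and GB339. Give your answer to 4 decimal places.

0.1212

Differing sites — 6:C/T; 11:A/T; 24:T/G; 26:A/G.
There are 4 differences over 33 sites, so p = 4/33 = 0.1212.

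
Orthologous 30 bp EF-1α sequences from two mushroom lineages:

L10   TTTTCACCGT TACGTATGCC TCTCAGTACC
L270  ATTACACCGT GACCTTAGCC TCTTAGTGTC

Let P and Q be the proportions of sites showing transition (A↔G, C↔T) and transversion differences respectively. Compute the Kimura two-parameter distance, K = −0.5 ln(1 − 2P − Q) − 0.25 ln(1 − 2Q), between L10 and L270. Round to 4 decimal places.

0.3831

The sequences differ at positions 1 (T/A, transversion), 4 (T/A, transversion), 11 (T/G, transversion), 14 (G/C, transversion), 16 (A/T, transversion), 17 (T/A, transversion), 24 (C/T, transition), 28 (A/G, transition), 29 (C/T, transition).
Of the 9 differences, 3 transitions and 6 transversions over 30 sites: P = 3/30 = 0.100000, Q = 6/30 = 0.200000.
d = −0.5·ln(0.600000) − 0.25·ln(0.600000) = −0.5·(-0.510826) − 0.25·(-0.510826) = 0.3831.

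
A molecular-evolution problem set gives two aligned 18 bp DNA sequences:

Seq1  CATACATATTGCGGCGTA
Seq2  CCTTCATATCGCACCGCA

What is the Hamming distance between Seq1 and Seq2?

The sequences differ at positions 2 (A/C), 4 (A/T), 10 (T/C), 13 (G/A), 14 (G/C), 17 (T/C).
That gives 6 mismatches out of 18 aligned sites, so the Hamming distance is 6.

6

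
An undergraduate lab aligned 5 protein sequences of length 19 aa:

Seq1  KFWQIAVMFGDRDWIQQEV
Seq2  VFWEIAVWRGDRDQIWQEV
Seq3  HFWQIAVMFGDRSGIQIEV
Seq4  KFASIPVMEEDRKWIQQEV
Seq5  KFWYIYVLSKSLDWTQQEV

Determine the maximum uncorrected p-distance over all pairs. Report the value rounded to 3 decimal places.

Pairwise Hamming distances:
  Seq1 vs Seq2: 6
  Seq1 vs Seq3: 4
  Seq1 vs Seq4: 6
  Seq1 vs Seq5: 8
  Seq2 vs Seq3: 8
  Seq2 vs Seq4: 10
  Seq2 vs Seq5: 11
  Seq3 vs Seq4: 9
  Seq3 vs Seq5: 12
  Seq4 vs Seq5: 10
The largest is 12 mismatches, between Seq3 and Seq5; p = 12/19 = 0.632.

0.632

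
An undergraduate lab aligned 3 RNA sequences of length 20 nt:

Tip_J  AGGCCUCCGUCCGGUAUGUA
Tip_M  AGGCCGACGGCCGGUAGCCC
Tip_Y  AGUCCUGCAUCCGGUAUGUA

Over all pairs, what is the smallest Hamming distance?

3

Pairwise Hamming distances:
  Tip_J vs Tip_M: 7
  Tip_J vs Tip_Y: 3
  Tip_M vs Tip_Y: 9
The smallest is 3, between Tip_J and Tip_Y.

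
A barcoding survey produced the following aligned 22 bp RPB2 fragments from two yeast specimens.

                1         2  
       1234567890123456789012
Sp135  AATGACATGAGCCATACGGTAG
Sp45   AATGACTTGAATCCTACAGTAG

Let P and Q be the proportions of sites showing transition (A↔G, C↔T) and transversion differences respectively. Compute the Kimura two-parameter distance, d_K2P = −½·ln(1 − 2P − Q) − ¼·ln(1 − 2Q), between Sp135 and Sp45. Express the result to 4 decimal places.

Differing sites — 7:A/T (Tv); 11:G/A (Ti); 12:C/T (Ti); 14:A/C (Tv); 18:G/A (Ti).
Of the 5 differences, 3 transitions and 2 transversions over 22 sites: P = 3/22 = 0.136364, Q = 2/22 = 0.090909.
d = −0.5·ln(0.636363) − 0.25·ln(0.818182) = −0.5·(-0.451986) − 0.25·(-0.200670) = 0.2762.

0.2762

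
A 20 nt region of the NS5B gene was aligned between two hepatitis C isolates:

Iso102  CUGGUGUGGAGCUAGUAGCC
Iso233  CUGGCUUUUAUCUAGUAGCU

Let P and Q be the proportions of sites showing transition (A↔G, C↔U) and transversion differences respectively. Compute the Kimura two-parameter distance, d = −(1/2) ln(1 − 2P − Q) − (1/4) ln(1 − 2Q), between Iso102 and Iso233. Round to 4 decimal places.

Differing sites — 5:U/C (Ti); 6:G/U (Tv); 8:G/U (Tv); 9:G/U (Tv); 11:G/U (Tv); 20:C/U (Ti).
Of the 6 differences, 2 transitions and 4 transversions over 20 sites: P = 2/20 = 0.100000, Q = 4/20 = 0.200000.
d = −0.5·ln(0.600000) − 0.25·ln(0.600000) = −0.5·(-0.510826) − 0.25·(-0.510826) = 0.3831.

0.3831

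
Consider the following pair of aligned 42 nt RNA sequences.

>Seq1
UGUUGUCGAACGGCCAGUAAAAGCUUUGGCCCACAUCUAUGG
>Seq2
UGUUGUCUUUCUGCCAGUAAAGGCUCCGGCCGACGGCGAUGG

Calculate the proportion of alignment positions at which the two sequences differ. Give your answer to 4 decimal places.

Mismatches occur at site 8 (G→U), site 9 (A→U), site 10 (A→U), site 12 (G→U), site 22 (A→G), site 26 (U→C), site 27 (U→C), site 32 (C→G), site 35 (A→G), site 36 (U→G), site 38 (U→G).
There are 11 differences over 42 sites, so p = 11/42 = 0.2619.

0.2619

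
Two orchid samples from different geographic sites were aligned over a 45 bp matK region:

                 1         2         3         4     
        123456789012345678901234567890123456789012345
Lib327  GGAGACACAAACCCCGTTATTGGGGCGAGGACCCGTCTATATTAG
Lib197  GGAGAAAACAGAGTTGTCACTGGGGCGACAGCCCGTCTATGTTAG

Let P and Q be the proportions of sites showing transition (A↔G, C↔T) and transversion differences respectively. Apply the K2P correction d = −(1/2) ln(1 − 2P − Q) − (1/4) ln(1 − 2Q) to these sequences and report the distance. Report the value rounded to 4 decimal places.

0.4131

Mismatches occur at site 6 (C/A, transversion), site 8 (C/A, transversion), site 9 (A/C, transversion), site 11 (A/G, transition), site 12 (C/A, transversion), site 13 (C/G, transversion), site 14 (C/T, transition), site 15 (C/T, transition), site 18 (T/C, transition), site 20 (T/C, transition), site 29 (G/C, transversion), site 30 (G/A, transition), site 31 (A/G, transition), site 41 (A/G, transition).
Of the 14 differences, 8 transitions and 6 transversions over 45 sites: P = 8/45 = 0.177778, Q = 6/45 = 0.133333.
d = −0.5·ln(0.511111) − 0.25·ln(0.733334) = −0.5·(-0.671168) − 0.25·(-0.310154) = 0.4131.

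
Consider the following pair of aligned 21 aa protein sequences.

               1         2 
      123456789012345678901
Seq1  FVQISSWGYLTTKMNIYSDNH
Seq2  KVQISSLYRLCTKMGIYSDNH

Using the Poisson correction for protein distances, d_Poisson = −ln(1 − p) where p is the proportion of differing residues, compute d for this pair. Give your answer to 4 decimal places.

0.3365

Mismatches occur at site 1 (F→K), site 7 (W→L), site 8 (G→Y), site 9 (Y→R), site 11 (T→C), site 15 (N→G).
p = 6/21 = 0.285714.
d = −ln(1 − 0.285714) = −ln(0.714286) = 0.3365.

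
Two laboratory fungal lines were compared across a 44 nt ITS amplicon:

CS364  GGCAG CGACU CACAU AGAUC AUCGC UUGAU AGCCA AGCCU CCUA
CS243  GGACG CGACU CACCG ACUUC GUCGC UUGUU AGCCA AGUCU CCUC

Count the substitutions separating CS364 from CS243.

10

The sequences differ at positions 3 (C/A), 4 (A/C), 14 (A/C), 15 (U/G), 17 (G/C), 18 (A/U), 21 (A/G), 29 (A/U), 38 (C/U), 44 (A/C).
That gives 10 mismatches out of 44 aligned sites, so the Hamming distance is 10.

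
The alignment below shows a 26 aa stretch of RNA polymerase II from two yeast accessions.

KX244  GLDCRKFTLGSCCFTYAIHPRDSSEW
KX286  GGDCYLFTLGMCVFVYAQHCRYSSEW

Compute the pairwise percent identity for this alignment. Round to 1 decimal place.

Mismatches occur at site 2 (L/G), site 5 (R/Y), site 6 (K/L), site 11 (S/M), site 13 (C/V), site 15 (T/V), site 18 (I/Q), site 20 (P/C), site 22 (D/Y).
17 of the 26 sites match, so the percent identity is 17/26 × 100 = 65.4%.

65.4%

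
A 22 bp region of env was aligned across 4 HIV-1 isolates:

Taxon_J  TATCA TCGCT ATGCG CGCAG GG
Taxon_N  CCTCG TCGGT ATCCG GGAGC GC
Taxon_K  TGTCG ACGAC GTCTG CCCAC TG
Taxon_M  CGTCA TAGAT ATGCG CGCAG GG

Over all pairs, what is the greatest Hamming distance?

Pairwise Hamming distances:
  Taxon_J vs Taxon_N: 10
  Taxon_J vs Taxon_K: 11
  Taxon_J vs Taxon_M: 4
  Taxon_N vs Taxon_K: 13
  Taxon_N vs Taxon_M: 10
  Taxon_K vs Taxon_M: 11
The largest is 13, between Taxon_N and Taxon_K.

13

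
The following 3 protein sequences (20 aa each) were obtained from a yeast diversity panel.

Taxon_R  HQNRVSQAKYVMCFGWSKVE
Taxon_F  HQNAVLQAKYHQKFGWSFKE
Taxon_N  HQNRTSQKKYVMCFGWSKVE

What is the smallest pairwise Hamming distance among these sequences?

2

Pairwise Hamming distances:
  Taxon_R vs Taxon_F: 7
  Taxon_R vs Taxon_N: 2
  Taxon_F vs Taxon_N: 9
The smallest is 2, between Taxon_R and Taxon_N.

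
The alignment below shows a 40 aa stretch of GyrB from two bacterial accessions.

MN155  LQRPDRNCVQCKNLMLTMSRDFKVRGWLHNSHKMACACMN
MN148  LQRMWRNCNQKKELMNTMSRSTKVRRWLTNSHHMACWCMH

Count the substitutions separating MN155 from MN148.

The sequences differ at positions 4 (P/M), 5 (D/W), 9 (V/N), 11 (C/K), 13 (N/E), 16 (L/N), 21 (D/S), 22 (F/T), 26 (G/R), 29 (H/T), 33 (K/H), 37 (A/W), 40 (N/H).
That gives 13 mismatches out of 40 aligned sites, so the Hamming distance is 13.

13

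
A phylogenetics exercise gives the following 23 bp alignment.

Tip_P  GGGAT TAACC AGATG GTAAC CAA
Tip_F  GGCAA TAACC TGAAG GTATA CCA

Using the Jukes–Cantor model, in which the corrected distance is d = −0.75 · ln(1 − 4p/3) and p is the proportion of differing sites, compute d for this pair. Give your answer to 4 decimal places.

Differing sites — 3:G/C; 5:T/A; 11:A/T; 14:T/A; 19:A/T; 20:C/A; 22:A/C.
p = 7/23 = 0.304348.
d = −0.75 · ln(1 − (4/3)·0.304348) = −0.75 · ln(0.594203) = −0.75 · (-0.520534) = 0.3904.

0.3904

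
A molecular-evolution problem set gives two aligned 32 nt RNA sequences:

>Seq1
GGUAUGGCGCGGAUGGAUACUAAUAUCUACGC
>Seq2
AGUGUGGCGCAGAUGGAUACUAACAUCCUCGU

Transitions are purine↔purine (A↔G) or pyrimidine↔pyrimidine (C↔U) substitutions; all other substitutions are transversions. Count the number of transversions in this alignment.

Differing sites — 1:G/A (Ti); 4:A/G (Ti); 11:G/A (Ti); 24:U/C (Ti); 28:U/C (Ti); 29:A/U (Tv); 32:C/U (Ti).
Of the 7 differences, 6 transitions and 1 transversion, so the answer is 1.

1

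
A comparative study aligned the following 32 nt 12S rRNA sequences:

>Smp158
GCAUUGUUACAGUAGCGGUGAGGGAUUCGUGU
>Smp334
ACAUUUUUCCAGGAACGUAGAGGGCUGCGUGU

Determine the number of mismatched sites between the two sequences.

9

Mismatches occur at site 1 (G/A), site 6 (G/U), site 9 (A/C), site 13 (U/G), site 15 (G/A), site 18 (G/U), site 19 (U/A), site 25 (A/C), site 27 (U/G).
That gives 9 mismatches out of 32 aligned sites, so the Hamming distance is 9.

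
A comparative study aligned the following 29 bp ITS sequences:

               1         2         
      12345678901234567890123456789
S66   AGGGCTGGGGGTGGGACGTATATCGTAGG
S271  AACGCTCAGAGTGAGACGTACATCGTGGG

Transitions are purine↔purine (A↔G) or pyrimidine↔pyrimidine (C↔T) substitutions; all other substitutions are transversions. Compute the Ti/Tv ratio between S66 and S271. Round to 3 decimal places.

3.000

Differing sites — 2:G/A (Ti); 3:G/C (Tv); 7:G/C (Tv); 8:G/A (Ti); 10:G/A (Ti); 14:G/A (Ti); 21:T/C (Ti); 27:A/G (Ti).
Of the 8 differences, 6 transitions and 2 transversions, so Ti/Tv = 6/2 = 3.000.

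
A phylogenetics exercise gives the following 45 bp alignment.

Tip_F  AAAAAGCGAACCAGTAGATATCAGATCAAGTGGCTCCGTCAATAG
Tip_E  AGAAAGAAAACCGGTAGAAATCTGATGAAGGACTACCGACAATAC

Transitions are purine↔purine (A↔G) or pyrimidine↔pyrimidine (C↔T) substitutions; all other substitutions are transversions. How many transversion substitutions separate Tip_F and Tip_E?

9

Differing sites — 2:A/G (Ti); 7:C/A (Tv); 8:G/A (Ti); 13:A/G (Ti); 19:T/A (Tv); 23:A/T (Tv); 27:C/G (Tv); 31:T/G (Tv); 32:G/A (Ti); 33:G/C (Tv); 34:C/T (Ti); 35:T/A (Tv); 39:T/A (Tv); 45:G/C (Tv).
Of the 14 differences, 5 transitions and 9 transversions, so the answer is 9.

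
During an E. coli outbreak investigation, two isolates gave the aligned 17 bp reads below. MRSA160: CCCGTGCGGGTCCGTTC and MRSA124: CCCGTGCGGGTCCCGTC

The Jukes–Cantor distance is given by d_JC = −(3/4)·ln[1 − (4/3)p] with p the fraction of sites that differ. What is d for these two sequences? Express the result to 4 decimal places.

Mismatches occur at site 14 (G→C), site 15 (T→G).
p = 2/17 = 0.117647.
d = −0.75 · ln(1 − (4/3)·0.117647) = −0.75 · ln(0.843137) = −0.75 · (-0.170626) = 0.1280.

0.1280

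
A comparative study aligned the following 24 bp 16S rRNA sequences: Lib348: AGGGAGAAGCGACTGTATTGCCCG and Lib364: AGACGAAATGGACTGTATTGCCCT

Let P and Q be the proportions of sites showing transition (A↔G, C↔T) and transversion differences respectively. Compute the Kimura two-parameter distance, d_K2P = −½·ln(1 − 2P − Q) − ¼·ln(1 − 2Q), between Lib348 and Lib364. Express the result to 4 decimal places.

0.3709

Differing sites — 3:G/A (Ti); 4:G/C (Tv); 5:A/G (Ti); 6:G/A (Ti); 9:G/T (Tv); 10:C/G (Tv); 24:G/T (Tv).
Of the 7 differences, 3 transitions and 4 transversions over 24 sites: P = 3/24 = 0.125000, Q = 4/24 = 0.166667.
d = −0.5·ln(0.583333) − 0.25·ln(0.666666) = −0.5·(-0.538997) − 0.25·(-0.405466) = 0.3709.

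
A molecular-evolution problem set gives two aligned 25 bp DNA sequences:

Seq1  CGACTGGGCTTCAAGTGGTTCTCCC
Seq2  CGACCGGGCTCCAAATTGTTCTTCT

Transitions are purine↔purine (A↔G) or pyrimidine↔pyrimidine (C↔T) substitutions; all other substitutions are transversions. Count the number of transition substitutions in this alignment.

The sequences differ at positions 5 (T/C, transition), 11 (T/C, transition), 15 (G/A, transition), 17 (G/T, transversion), 23 (C/T, transition), 25 (C/T, transition).
Of the 6 differences, 5 transitions and 1 transversion, so the answer is 5.

5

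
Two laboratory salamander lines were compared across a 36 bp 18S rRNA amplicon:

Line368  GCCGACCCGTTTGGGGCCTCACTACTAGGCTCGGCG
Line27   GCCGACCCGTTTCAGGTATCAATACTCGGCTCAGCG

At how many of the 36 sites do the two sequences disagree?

7

Differing sites — 13:G/C; 14:G/A; 17:C/T; 18:C/A; 22:C/A; 27:A/C; 33:G/A.
That gives 7 mismatches out of 36 aligned sites, so the Hamming distance is 7.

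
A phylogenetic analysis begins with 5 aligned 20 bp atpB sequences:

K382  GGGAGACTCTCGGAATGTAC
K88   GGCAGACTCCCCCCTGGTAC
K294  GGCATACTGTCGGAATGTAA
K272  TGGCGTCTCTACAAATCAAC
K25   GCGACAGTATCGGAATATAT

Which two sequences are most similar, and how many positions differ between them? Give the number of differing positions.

4

Pairwise Hamming distances:
  K382 vs K88: 7
  K382 vs K294: 4
  K382 vs K272: 8
  K382 vs K25: 6
  K88 vs K294: 9
  K88 vs K272: 12
  K88 vs K25: 13
  K294 vs K272: 12
  K294 vs K25: 7
  K272 vs K25: 13
The smallest is 4, between K382 and K294.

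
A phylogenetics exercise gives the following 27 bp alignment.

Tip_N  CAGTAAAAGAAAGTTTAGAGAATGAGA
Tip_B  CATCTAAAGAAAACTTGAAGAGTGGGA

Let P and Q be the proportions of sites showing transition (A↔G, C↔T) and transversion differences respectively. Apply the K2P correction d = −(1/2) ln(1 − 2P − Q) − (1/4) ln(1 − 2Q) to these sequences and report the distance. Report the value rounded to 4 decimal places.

0.4891

Mismatches occur at site 3 (G→T, transversion), site 4 (T→C, transition), site 5 (A→T, transversion), site 13 (G→A, transition), site 14 (T→C, transition), site 17 (A→G, transition), site 18 (G→A, transition), site 22 (A→G, transition), site 25 (A→G, transition).
Of the 9 differences, 7 transitions and 2 transversions over 27 sites: P = 7/27 = 0.259259, Q = 2/27 = 0.074074.
d = −0.5·ln(0.407408) − 0.25·ln(0.851852) = −0.5·(-0.897940) − 0.25·(-0.160342) = 0.4891.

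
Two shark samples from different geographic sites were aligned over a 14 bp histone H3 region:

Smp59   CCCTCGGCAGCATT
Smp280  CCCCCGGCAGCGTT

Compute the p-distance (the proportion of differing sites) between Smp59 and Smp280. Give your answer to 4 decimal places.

The sequences differ at positions 4 (T/C), 12 (A/G).
There are 2 differences over 14 sites, so p = 2/14 = 0.1429.

0.1429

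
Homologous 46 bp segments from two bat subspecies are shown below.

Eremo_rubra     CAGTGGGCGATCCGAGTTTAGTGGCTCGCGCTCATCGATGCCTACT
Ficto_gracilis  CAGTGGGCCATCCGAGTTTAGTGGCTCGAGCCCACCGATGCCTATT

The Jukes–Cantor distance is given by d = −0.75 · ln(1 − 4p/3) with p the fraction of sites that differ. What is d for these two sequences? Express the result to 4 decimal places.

0.1174

Mismatches occur at site 9 (G/C), site 29 (C/A), site 32 (T/C), site 35 (T/C), site 45 (C/T).
p = 5/46 = 0.108696.
d = −0.75 · ln(1 − (4/3)·0.108696) = −0.75 · ln(0.855072) = −0.75 · (-0.156570) = 0.1174.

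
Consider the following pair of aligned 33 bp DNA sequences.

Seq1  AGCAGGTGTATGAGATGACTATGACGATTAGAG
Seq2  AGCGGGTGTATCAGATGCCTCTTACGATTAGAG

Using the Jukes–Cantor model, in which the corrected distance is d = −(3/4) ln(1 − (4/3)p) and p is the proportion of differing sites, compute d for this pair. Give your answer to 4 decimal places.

Mismatches occur at site 4 (A→G), site 12 (G→C), site 18 (A→C), site 21 (A→C), site 23 (G→T).
p = 5/33 = 0.151515.
d = −0.75 · ln(1 − (4/3)·0.151515) = −0.75 · ln(0.797980) = −0.75 · (-0.225672) = 0.1693.

0.1693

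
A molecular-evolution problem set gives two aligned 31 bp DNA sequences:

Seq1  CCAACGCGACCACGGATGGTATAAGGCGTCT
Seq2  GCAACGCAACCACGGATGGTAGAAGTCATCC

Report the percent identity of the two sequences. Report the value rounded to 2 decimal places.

80.65%

Mismatches occur at site 1 (C/G), site 8 (G/A), site 22 (T/G), site 26 (G/T), site 28 (G/A), site 31 (T/C).
25 of the 31 sites match, so the percent identity is 25/31 × 100 = 80.65%.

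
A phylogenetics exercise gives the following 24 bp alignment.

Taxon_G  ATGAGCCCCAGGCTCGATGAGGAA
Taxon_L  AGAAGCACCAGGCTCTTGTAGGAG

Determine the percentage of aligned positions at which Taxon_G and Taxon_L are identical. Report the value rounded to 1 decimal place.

Mismatches occur at site 2 (T→G), site 3 (G→A), site 7 (C→A), site 16 (G→T), site 17 (A→T), site 18 (T→G), site 19 (G→T), site 24 (A→G).
16 of the 24 sites match, so the percent identity is 16/24 × 100 = 66.7%.

66.7%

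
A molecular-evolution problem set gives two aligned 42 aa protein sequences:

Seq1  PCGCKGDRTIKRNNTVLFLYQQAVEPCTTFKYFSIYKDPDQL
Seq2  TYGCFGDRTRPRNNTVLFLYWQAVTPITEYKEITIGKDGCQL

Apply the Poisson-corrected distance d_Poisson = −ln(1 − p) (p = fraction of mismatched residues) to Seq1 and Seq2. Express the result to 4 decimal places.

Mismatches occur at site 1 (P↔T), site 2 (C↔Y), site 5 (K↔F), site 10 (I↔R), site 11 (K↔P), site 21 (Q↔W), site 25 (E↔T), site 27 (C↔I), site 29 (T↔E), site 30 (F↔Y), site 32 (Y↔E), site 33 (F↔I), site 34 (S↔T), site 36 (Y↔G), site 39 (P↔G), site 40 (D↔C).
p = 16/42 = 0.380952.
d = −ln(1 − 0.380952) = −ln(0.619048) = 0.4796.

0.4796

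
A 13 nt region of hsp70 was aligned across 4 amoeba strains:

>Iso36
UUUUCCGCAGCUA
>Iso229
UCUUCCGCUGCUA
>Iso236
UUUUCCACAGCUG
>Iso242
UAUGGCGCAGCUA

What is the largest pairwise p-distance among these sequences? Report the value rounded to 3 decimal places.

0.385

Pairwise Hamming distances:
  Iso36 vs Iso229: 2
  Iso36 vs Iso236: 2
  Iso36 vs Iso242: 3
  Iso229 vs Iso236: 4
  Iso229 vs Iso242: 4
  Iso236 vs Iso242: 5
The largest is 5 mismatches, between Iso236 and Iso242; p = 5/13 = 0.385.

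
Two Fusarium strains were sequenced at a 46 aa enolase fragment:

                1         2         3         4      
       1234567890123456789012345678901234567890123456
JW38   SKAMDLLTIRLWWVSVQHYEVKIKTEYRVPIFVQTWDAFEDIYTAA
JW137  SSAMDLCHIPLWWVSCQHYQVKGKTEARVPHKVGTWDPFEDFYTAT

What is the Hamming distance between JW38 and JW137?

14

Mismatches occur at site 2 (K/S), site 7 (L/C), site 8 (T/H), site 10 (R/P), site 16 (V/C), site 20 (E/Q), site 23 (I/G), site 27 (Y/A), site 31 (I/H), site 32 (F/K), site 34 (Q/G), site 38 (A/P), site 42 (I/F), site 46 (A/T).
That gives 14 mismatches out of 46 aligned sites, so the Hamming distance is 14.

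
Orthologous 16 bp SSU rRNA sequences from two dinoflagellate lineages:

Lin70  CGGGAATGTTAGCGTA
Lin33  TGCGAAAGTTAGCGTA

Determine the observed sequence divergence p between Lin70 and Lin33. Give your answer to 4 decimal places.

0.1875

Mismatches occur at site 1 (C→T), site 3 (G→C), site 7 (T→A).
There are 3 differences over 16 sites, so p = 3/16 = 0.1875.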